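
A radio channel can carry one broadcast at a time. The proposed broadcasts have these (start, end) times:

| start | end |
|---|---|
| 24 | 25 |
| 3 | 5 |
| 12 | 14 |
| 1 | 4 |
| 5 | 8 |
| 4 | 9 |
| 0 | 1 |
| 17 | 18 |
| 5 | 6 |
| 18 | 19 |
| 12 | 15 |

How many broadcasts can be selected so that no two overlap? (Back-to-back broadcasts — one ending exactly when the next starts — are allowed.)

7

Sort by end time and greedily take each interval whose start is ≥ the last chosen end.
By end time: (0,1), (1,4), (3,5), (5,6), (5,8), (4,9), (12,14), (12,15), (17,18), (18,19), (24,25).
Pick (0,1); next start ≥ 1 → (1,4); next start ≥ 4 → (5,6); next start ≥ 6 → (12,14); next start ≥ 14 → (17,18); next start ≥ 18 → (18,19); next start ≥ 19 → (24,25).
Selected 7 broadcasts.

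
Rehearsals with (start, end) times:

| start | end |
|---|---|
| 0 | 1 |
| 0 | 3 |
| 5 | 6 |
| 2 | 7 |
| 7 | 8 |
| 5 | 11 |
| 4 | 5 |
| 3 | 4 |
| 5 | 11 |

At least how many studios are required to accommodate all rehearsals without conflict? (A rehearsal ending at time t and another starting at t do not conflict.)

starts: [0, 0, 2, 3, 4, 5, 5, 5, 7]
ends:   [1, 3, 4, 5, 6, 7, 8, 11, 11]
s0→1 s0→2 e1→1 s2→2 e3→1 s3→2 e4→1 s4→2 e5→1 s5→2 s5→3 s5→4  — peak 4.

4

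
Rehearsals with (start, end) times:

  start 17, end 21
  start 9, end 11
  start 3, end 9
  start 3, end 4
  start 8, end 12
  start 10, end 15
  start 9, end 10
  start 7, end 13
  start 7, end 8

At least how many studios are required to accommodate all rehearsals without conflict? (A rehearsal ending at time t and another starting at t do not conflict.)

Events (time:±→running): 3:+→1 3:+→2 4:-→1 7:+→2 7:+→3 8:-→2 8:+→3 9:-→2 9:+→3 9:+→4 … peak 4.

4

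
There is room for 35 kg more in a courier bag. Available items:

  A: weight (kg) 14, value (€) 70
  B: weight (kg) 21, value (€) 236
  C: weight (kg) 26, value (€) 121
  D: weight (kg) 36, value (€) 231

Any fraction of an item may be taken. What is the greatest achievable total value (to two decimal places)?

Order: B (236/21=11.24) > D (231/36=6.42) > A (70/14=5.00) > C (121/26=4.65)
Fill: take B (21 @ 236) → take 14/36 of D → 89.83; 35/35 used.
Total value = 325.83

325.83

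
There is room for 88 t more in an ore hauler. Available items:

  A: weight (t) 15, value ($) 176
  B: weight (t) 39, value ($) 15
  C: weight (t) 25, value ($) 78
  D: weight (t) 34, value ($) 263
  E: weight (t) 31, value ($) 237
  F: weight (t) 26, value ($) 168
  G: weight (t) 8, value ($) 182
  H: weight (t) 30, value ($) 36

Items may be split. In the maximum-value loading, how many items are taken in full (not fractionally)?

4

Sort by value per unit weight and fill in that order.
Order: G (182/8=22.75) > A (176/15=11.73) > D (263/34=7.74) > E (237/31=7.65) > F (168/26=6.46) > C (78/25=3.12) > H (36/30=1.20) > B (15/39=0.38)
Fill: take G (8 @ 182) → take A (15 @ 176) → take D (34 @ 263) → take E (31 @ 237); 88/88 used.
4 item(s) taken whole.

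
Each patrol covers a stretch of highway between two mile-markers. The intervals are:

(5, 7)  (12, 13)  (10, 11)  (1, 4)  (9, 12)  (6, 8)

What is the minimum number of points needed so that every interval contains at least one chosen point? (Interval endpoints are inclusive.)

4

Sort by right endpoint; whenever an interval is uncovered, place a point at its right end.
Sorted: [1,4] [5,7] [6,8] [10,11] [9,12] [12,13]
{[1,4]} hit by 4; {[5,7],[6,8]} hit by 7; {[10,11],[9,12]} hit by 11; {[12,13]} hit by 13.
Points: 4, 7, 11, 13 (4 total).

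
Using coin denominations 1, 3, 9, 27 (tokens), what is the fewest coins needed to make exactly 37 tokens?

37 = 1×27 + 1×9 + 1×1
Total coins = 1 + 1 + 1 = 3

3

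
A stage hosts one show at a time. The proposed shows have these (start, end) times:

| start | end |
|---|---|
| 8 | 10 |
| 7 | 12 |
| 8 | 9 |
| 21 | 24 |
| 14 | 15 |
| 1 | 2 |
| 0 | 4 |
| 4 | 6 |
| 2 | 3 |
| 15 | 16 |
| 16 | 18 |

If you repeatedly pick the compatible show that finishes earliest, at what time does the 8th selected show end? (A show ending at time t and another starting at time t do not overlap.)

24

Greedy by earliest finish: after sorting by end time, pick each interval compatible with the last pick.
By end time: (1,2), (2,3), (0,4), (4,6), (8,9), (8,10), (7,12), (14,15), (15,16), (16,18), (21,24).
Pick (1,2); next start ≥ 2 → (2,3); next start ≥ 3 → (4,6); next start ≥ 6 → (8,9); next start ≥ 9 → (14,15); next start ≥ 15 → (15,16); next start ≥ 16 → (16,18); next start ≥ 18 → (21,24).
Selected: (1,2) (2,3) (4,6) (8,9) (14,15) (15,16) (16,18) (21,24)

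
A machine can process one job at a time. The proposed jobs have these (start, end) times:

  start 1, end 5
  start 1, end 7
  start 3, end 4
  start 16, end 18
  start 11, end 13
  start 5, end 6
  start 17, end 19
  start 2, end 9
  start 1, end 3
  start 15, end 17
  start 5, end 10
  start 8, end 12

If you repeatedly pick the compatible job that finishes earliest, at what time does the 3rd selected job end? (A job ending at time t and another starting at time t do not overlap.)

Order by finish time; keep every interval that doesn't clash with the previous kept one.
By end time: (1,3), (3,4), (1,5), (5,6), (1,7), (2,9), (5,10), (8,12), (11,13), (15,17), (16,18), (17,19).
Pick (1,3); next start ≥ 3 → (3,4); next start ≥ 4 → (5,6); next start ≥ 6 → (8,12); next start ≥ 12 → (15,17); next start ≥ 17 → (17,19).
Selected: (1,3) (3,4) (5,6) (8,12) (15,17) (17,19)

6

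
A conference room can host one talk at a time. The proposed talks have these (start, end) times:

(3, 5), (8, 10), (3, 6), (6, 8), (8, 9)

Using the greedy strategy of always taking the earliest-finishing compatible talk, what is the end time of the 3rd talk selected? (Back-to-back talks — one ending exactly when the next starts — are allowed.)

9

By end time: (3,5), (3,6), (6,8), (8,9), (8,10).
Pick (3,5); next start ≥ 5 → (6,8); next start ≥ 8 → (8,9).
Selected: (3,5) (6,8) (8,9)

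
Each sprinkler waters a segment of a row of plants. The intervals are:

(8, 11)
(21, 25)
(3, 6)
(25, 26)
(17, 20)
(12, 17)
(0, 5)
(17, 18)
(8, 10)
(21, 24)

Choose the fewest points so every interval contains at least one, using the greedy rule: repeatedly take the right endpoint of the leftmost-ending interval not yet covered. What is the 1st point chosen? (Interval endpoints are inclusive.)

5

Sort by right endpoint; whenever an interval is uncovered, place a point at its right end.
By right end: [0,5]  [3,6]  [8,10]  [8,11]  [12,17]  [17,18]  [17,20]  [21,24]  [21,25]  [25,26]
[0,5] uncovered → point at 5; [8,10] uncovered → point at 10; [12,17] uncovered → point at 17; [21,24] uncovered → point at 24; [25,26] uncovered → point at 26.
Points: 5, 10, 17, 24, 26 (5 total).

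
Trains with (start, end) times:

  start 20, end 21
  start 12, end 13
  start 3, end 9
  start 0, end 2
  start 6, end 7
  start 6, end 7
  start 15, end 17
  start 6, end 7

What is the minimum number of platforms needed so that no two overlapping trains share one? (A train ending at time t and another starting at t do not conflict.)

starts: [0, 3, 6, 6, 6, 12, 15, 20]
ends:   [2, 7, 7, 7, 9, 13, 17, 21]
s0→1 e2→0 s3→1 s6→2 s6→3 s6→4  — peak 4.

4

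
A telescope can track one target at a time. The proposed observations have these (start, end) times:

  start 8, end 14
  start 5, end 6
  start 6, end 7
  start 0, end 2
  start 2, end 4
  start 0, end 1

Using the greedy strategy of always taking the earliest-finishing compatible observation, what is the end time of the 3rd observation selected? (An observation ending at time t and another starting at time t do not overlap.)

Sort by end time and greedily take each interval whose start is ≥ the last chosen end.
By end time: (0,1), (0,2), (2,4), (5,6), (6,7), (8,14).
Pick (0,1); next start ≥ 1 → (2,4); next start ≥ 4 → (5,6); next start ≥ 6 → (6,7); next start ≥ 7 → (8,14).
Selected: (0,1) (2,4) (5,6) (6,7) (8,14)

6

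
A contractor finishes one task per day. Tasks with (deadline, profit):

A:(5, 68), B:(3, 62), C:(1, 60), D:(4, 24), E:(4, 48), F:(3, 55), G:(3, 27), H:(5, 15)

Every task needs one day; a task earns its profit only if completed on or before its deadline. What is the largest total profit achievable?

293

By profit: A(d5,68), B(d3,62), C(d1,60), F(d3,55), E(d4,48), G(d3,27), D(d4,24), H(d5,15)
A→slot 5; B→slot 3; C→slot 1; F→slot 2; E→slot 4; G skipped; D skipped; H skipped.
Profit = 60 + 55 + 62 + 48 + 68 = 293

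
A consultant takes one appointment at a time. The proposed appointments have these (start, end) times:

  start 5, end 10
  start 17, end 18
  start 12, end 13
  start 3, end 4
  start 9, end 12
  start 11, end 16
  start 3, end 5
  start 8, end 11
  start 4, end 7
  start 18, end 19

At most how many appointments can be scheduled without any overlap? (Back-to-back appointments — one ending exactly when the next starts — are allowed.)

6

Sort by end time and greedily take each interval whose start is ≥ the last chosen end.
Sorted by end: (3,4)  (3,5)  (4,7)  (5,10)  (8,11)  (9,12)  (12,13)  (11,16)  (17,18)  (18,19)
take (3,4); skip (3,5); take (4,7); take (8,11); take (12,13); take (17,18); take (18,19).
Selected 6 appointments.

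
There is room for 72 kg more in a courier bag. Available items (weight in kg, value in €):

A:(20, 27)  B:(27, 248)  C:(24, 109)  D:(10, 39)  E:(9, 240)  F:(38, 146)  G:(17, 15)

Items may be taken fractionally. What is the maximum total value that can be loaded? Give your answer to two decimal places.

643.68

Order: E (240/9=26.67) > B (248/27=9.19) > C (109/24=4.54) > D (39/10=3.90) > F (146/38=3.84) > A (27/20=1.35) > G (15/17=0.88)
Fill: take E (9 @ 240) → take B (27 @ 248) → take C (24 @ 109) → take D (10 @ 39) → take 2/38 of F → 7.68; 72/72 used.
Total value = 643.68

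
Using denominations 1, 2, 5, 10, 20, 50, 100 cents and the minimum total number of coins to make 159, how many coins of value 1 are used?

Greedy: take as many of the largest coin as possible, then repeat with the remainder.
159 = 1×100 + 1×50 + 1×5 + 2×2
Count of 1: 0

0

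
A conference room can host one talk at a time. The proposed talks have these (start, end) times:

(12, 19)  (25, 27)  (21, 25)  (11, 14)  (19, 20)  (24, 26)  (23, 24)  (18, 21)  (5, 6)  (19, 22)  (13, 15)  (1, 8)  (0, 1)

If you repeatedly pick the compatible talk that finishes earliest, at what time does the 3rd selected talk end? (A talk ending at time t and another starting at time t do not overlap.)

14

By end time: (0,1), (5,6), (1,8), (11,14), (13,15), (12,19), (19,20), (18,21), (19,22), (23,24), (21,25), (24,26), (25,27).
Pick (0,1); next start ≥ 1 → (5,6); next start ≥ 6 → (11,14); next start ≥ 14 → (19,20); next start ≥ 20 → (23,24); next start ≥ 24 → (24,26).
Selected: (0,1) (5,6) (11,14) (19,20) (23,24) (24,26)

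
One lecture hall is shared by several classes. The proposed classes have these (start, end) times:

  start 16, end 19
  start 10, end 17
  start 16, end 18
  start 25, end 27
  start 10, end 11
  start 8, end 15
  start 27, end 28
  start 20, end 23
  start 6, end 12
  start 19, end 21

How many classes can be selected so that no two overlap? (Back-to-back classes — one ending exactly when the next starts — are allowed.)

Sorted by end: (10,11)  (6,12)  (8,15)  (10,17)  (16,18)  (16,19)  (19,21)  (20,23)  (25,27)  (27,28)
take (10,11); skip (6,12); skip (10,17); take (16,18); take (19,21); skip (20,23); take (25,27); take (27,28).
Selected 5 classes.

5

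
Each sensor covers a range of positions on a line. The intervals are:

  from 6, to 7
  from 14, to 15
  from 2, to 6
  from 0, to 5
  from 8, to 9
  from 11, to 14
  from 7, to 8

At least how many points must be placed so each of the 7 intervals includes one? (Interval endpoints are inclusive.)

4

Sort by right endpoint; whenever an interval is uncovered, place a point at its right end.
By right end: [0,5]  [2,6]  [6,7]  [7,8]  [8,9]  [11,14]  [14,15]
[0,5] uncovered → point at 5; [6,7] uncovered → point at 7; [8,9] uncovered → point at 9; [11,14] uncovered → point at 14.
Points: 5, 7, 9, 14 (4 total).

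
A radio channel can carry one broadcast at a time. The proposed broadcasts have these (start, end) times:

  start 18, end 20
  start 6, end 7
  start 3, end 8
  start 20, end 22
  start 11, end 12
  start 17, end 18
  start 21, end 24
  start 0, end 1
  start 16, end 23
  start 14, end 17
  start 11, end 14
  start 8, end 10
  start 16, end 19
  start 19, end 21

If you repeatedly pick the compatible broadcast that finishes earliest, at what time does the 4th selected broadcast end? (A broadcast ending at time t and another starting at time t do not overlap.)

12

Sort by end time and greedily take each interval whose start is ≥ the last chosen end.
Sorted by end: (0,1)  (6,7)  (3,8)  (8,10)  (11,12)  (11,14)  (14,17)  (17,18)  (16,19)  (18,20)  (19,21)  (20,22)  (16,23)  (21,24)
take (0,1); take (6,7); skip (3,8); take (8,10); take (11,12); take (14,17); take (17,18); skip (16,19); take (18,20); skip (19,21); take (20,22).
Selected: (0,1) (6,7) (8,10) (11,12) (14,17) (17,18) (18,20) (20,22)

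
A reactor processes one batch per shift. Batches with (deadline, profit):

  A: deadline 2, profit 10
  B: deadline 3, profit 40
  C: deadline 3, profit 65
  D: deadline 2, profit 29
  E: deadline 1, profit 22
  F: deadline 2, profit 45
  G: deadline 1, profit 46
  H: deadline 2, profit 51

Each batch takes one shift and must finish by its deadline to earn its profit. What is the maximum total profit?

Profit order: C=65 H=51 G=46 F=45 B=40 D=29 E=22 A=10
Assign: C→slot 3, H→slot 2, G→slot 1, F skipped, B skipped, D skipped, E skipped, A skipped.
Slots: [1:G] [2:H] [3:C]
Profit = 46 + 51 + 65 = 162

162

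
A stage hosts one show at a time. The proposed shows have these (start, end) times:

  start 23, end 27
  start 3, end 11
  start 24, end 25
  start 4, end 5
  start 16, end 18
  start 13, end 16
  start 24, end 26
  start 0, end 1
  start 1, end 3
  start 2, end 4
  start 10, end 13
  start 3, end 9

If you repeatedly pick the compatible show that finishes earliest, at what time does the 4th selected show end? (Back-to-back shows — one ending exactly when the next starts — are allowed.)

13

Sorted by end: (0,1)  (1,3)  (2,4)  (4,5)  (3,9)  (3,11)  (10,13)  (13,16)  (16,18)  (24,25)  (24,26)  (23,27)
take (0,1); take (1,3); take (4,5); take (10,13); take (13,16); take (16,18); take (24,25); skip (23,27).
Selected: (0,1) (1,3) (4,5) (10,13) (13,16) (16,18) (24,25)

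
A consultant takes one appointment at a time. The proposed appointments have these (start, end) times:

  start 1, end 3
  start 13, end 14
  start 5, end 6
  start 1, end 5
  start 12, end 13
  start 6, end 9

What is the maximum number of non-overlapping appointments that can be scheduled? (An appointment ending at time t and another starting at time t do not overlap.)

Sorted by end: (1,3)  (1,5)  (5,6)  (6,9)  (12,13)  (13,14)
take (1,3); take (5,6); take (6,9); take (12,13); take (13,14).
Selected 5 appointments.

5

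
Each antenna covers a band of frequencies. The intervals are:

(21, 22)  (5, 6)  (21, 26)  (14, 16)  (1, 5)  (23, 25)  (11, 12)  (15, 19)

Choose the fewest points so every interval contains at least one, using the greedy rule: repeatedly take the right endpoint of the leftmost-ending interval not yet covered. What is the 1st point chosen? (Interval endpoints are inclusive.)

5

Sort by right endpoint; whenever an interval is uncovered, place a point at its right end.
Sorted: [1,5] [5,6] [11,12] [14,16] [15,19] [21,22] [23,25] [21,26]
{[1,5],[5,6]} hit by 5; {[11,12]} hit by 12; {[14,16],[15,19]} hit by 16; {[21,22]} hit by 22; {[23,25],[21,26]} hit by 25.
Points: 5, 12, 16, 22, 25 (5 total).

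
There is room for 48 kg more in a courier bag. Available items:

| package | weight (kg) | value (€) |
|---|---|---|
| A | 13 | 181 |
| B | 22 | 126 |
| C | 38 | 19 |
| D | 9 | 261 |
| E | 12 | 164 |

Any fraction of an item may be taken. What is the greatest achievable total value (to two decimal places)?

Greedy by value/weight ratio, highest first.
Order: D (261/9=29.00) > A (181/13=13.92) > E (164/12=13.67) > B (126/22=5.73) > C (19/38=0.50)
Fill: take D (9 @ 261) → take A (13 @ 181) → take E (12 @ 164) → take 14/22 of B → 80.18; 48/48 used.
Total value = 686.18

686.18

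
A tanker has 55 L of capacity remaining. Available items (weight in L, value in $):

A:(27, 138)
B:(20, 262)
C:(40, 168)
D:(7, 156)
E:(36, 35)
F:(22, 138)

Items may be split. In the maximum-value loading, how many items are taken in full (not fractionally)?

Greedy by value/weight ratio, highest first.
Ratios (sorted): D 22.29, B 13.10, F 6.27, A 5.11, C 4.20, E 0.97
take D (7 @ 156); take B (20 @ 262); take F (22 @ 138); take 6/27 of A → 30.67. Capacity used 55/55.
3 item(s) taken whole; one partial (take 6/27 of A).

3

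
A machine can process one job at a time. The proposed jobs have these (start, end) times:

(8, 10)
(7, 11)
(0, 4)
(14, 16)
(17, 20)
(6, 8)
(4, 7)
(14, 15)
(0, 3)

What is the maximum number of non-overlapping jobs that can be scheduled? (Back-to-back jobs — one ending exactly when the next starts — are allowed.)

5

By end time: (0,3), (0,4), (4,7), (6,8), (8,10), (7,11), (14,15), (14,16), (17,20).
Pick (0,3); next start ≥ 3 → (4,7); next start ≥ 7 → (8,10); next start ≥ 10 → (14,15); next start ≥ 15 → (17,20).
Selected 5 jobs.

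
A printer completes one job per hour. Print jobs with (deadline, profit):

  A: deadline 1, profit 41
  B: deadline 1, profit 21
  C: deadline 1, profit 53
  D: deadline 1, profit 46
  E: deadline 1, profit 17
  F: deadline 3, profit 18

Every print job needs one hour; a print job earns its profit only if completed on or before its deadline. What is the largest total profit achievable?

By profit: C(d1,53), D(d1,46), A(d1,41), B(d1,21), F(d3,18), E(d1,17)
C→slot 1; D skipped; A skipped; B skipped; F→slot 3; E skipped.
Profit = 53 + 18 = 71

71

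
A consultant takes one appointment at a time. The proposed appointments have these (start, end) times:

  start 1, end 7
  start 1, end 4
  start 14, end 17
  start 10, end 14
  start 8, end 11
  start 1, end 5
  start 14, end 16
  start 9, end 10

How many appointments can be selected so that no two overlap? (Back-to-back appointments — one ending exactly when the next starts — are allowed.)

Greedy by earliest finish: after sorting by end time, pick each interval compatible with the last pick.
Sorted by end: (1,4)  (1,5)  (1,7)  (9,10)  (8,11)  (10,14)  (14,16)  (14,17)
take (1,4); skip (1,5); take (9,10); skip (8,11); take (10,14); take (14,16); skip (14,17).
Selected 4 appointments.

4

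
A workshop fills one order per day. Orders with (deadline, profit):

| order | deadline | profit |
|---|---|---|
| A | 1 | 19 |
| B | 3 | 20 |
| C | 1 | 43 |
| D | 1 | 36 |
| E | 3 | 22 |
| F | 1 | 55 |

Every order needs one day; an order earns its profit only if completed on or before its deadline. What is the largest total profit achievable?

97

Take jobs in profit order; each goes to the latest open slot no later than its deadline.
By profit: F(d1,55), C(d1,43), D(d1,36), E(d3,22), B(d3,20), A(d1,19)
F→slot 1; C skipped; D skipped; E→slot 3; B→slot 2; A skipped.
Profit = 55 + 20 + 22 = 97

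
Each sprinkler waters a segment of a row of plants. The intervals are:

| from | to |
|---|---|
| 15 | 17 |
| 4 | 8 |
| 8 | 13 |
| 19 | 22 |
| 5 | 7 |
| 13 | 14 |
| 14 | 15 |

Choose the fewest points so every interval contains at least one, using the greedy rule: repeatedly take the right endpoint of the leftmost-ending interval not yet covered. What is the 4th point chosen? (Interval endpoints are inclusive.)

22

Process intervals by earliest right end; each time one isn't hit yet, stab at its right endpoint.
By right end: [5,7]  [4,8]  [8,13]  [13,14]  [14,15]  [15,17]  [19,22]
[5,7] uncovered → point at 7; [8,13] uncovered → point at 13; [14,15] uncovered → point at 15; [19,22] uncovered → point at 22.
Points: 7, 13, 15, 22 (4 total).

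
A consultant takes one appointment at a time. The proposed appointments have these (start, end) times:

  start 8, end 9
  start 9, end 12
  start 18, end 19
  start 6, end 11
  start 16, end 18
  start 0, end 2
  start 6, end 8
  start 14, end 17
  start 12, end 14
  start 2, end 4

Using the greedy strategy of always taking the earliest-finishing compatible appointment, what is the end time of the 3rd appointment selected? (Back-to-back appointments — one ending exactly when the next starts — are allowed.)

Greedy by earliest finish: after sorting by end time, pick each interval compatible with the last pick.
Sorted by end: (0,2)  (2,4)  (6,8)  (8,9)  (6,11)  (9,12)  (12,14)  (14,17)  (16,18)  (18,19)
take (0,2); take (2,4); take (6,8); take (8,9); take (9,12); take (12,14); take (14,17); take (18,19).
Selected: (0,2) (2,4) (6,8) (8,9) (9,12) (12,14) (14,17) (18,19)

8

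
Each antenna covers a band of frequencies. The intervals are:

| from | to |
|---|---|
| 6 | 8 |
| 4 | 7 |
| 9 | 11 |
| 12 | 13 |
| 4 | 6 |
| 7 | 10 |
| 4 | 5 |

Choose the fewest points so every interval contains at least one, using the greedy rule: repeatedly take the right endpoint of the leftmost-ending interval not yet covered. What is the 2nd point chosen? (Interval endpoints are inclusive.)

Process intervals by earliest right end; each time one isn't hit yet, stab at its right endpoint.
By right end: [4,5]  [4,6]  [4,7]  [6,8]  [7,10]  [9,11]  [12,13]
[4,5] uncovered → point at 5; [6,8] uncovered → point at 8; [9,11] uncovered → point at 11; [12,13] uncovered → point at 13.
Points: 5, 8, 11, 13 (4 total).

8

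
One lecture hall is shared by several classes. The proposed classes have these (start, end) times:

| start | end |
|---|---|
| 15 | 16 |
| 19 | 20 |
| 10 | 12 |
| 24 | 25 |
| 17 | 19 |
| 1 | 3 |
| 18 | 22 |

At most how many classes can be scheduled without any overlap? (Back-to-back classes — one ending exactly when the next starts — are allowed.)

6

Greedy by earliest finish: after sorting by end time, pick each interval compatible with the last pick.
Sorted by end: (1,3)  (10,12)  (15,16)  (17,19)  (19,20)  (18,22)  (24,25)
take (1,3); take (10,12); take (15,16); take (17,19); take (19,20); take (24,25).
Selected 6 classes.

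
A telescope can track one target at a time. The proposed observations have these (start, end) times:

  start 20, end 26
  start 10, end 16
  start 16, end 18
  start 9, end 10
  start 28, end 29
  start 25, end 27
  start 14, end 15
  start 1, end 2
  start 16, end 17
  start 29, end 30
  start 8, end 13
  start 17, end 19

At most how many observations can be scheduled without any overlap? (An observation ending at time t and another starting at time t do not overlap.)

8

By end time: (1,2), (9,10), (8,13), (14,15), (10,16), (16,17), (16,18), (17,19), (20,26), (25,27), (28,29), (29,30).
Pick (1,2); next start ≥ 2 → (9,10); next start ≥ 10 → (14,15); next start ≥ 15 → (16,17); next start ≥ 17 → (17,19); next start ≥ 19 → (20,26); next start ≥ 26 → (28,29); next start ≥ 29 → (29,30).
Selected 8 observations.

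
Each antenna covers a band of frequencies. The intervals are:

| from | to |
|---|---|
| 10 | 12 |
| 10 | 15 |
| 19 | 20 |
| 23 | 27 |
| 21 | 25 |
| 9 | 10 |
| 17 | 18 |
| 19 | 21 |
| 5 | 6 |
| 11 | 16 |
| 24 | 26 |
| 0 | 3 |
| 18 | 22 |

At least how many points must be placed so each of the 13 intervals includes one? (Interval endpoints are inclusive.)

Process intervals by earliest right end; each time one isn't hit yet, stab at its right endpoint.
By right end: [0,3]  [5,6]  [9,10]  [10,12]  [10,15]  [11,16]  [17,18]  [19,20]  [19,21]  [18,22]  [21,25]  [24,26]  [23,27]
[0,3] uncovered → point at 3; [5,6] uncovered → point at 6; [9,10] uncovered → point at 10; [11,16] uncovered → point at 16; [17,18] uncovered → point at 18; [19,20] uncovered → point at 20; [21,25] uncovered → point at 25.
Points: 3, 6, 10, 16, 18, 20, 25 (7 total).

7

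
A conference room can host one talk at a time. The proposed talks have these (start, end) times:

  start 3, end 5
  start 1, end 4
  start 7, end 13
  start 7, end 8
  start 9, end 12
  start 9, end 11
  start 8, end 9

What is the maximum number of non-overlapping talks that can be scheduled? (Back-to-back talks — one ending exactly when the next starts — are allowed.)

4

Greedy by earliest finish: after sorting by end time, pick each interval compatible with the last pick.
By end time: (1,4), (3,5), (7,8), (8,9), (9,11), (9,12), (7,13).
Pick (1,4); next start ≥ 4 → (7,8); next start ≥ 8 → (8,9); next start ≥ 9 → (9,11).
Selected 4 talks.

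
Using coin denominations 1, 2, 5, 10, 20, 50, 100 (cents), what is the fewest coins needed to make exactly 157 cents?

Use the largest denomination that fits, subtract, and repeat.
157 = 1×100 + 1×50 + 1×5 + 1×2
Total coins = 1 + 1 + 1 + 1 = 4

4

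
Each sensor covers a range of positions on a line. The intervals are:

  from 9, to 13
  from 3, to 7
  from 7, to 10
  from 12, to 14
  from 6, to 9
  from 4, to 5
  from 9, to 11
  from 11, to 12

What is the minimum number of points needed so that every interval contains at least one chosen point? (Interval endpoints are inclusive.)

Sort by right endpoint; whenever an interval is uncovered, place a point at its right end.
By right end: [4,5]  [3,7]  [6,9]  [7,10]  [9,11]  [11,12]  [9,13]  [12,14]
[4,5] uncovered → point at 5; [6,9] uncovered → point at 9; [11,12] uncovered → point at 12.
Points: 5, 9, 12 (3 total).

3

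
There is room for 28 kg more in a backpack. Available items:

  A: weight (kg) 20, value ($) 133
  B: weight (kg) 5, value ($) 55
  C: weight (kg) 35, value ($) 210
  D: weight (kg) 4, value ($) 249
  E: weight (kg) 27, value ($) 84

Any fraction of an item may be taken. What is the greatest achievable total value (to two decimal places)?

Ratios (sorted): D 62.25, B 11.00, A 6.65, C 6.00, E 3.11
take D (4 @ 249); take B (5 @ 55); take 19/20 of A → 126.35. Capacity used 28/28.
Total value = 430.35

430.35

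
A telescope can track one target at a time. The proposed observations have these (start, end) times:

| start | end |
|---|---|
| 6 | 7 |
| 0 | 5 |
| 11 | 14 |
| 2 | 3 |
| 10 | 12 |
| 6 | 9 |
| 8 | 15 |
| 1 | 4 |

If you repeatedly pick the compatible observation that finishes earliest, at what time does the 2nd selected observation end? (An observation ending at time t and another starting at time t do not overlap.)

7

By end time: (2,3), (1,4), (0,5), (6,7), (6,9), (10,12), (11,14), (8,15).
Pick (2,3); next start ≥ 3 → (6,7); next start ≥ 7 → (10,12).
Selected: (2,3) (6,7) (10,12)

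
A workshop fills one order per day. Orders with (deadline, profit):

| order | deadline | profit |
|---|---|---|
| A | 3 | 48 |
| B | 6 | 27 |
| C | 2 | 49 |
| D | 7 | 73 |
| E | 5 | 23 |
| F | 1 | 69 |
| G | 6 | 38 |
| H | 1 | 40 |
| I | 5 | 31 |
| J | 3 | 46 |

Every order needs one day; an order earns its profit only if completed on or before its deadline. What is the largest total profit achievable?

335

Sort by profit descending; place each in the latest free slot ≤ its deadline.
By profit: D(d7,73), F(d1,69), C(d2,49), A(d3,48), J(d3,46), H(d1,40), G(d6,38), I(d5,31), B(d6,27), E(d5,23)
D→slot 7; F→slot 1; C→slot 2; A→slot 3; J skipped; H skipped; G→slot 6; I→slot 5; B→slot 4; E skipped.
Profit = 69 + 49 + 48 + 27 + 31 + 38 + 73 = 335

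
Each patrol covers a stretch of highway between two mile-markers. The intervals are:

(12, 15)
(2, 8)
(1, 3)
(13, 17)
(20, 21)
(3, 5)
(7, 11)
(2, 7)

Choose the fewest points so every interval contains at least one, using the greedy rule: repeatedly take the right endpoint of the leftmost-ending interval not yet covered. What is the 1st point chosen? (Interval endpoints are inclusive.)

3

Sorted: [1,3] [3,5] [2,7] [2,8] [7,11] [12,15] [13,17] [20,21]
{[1,3],[3,5],[2,7],[2,8]} hit by 3; {[7,11]} hit by 11; {[12,15],[13,17]} hit by 15; {[20,21]} hit by 21.
Points: 3, 11, 15, 21 (4 total).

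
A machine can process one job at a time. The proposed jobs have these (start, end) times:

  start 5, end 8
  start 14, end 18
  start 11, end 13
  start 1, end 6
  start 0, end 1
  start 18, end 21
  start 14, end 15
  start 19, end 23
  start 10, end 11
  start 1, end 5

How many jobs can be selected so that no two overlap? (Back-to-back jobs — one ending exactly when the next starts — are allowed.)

7

Sorted by end: (0,1)  (1,5)  (1,6)  (5,8)  (10,11)  (11,13)  (14,15)  (14,18)  (18,21)  (19,23)
take (0,1); take (1,5); skip (1,6); take (5,8); take (10,11); take (11,13); take (14,15); skip (14,18); take (18,21).
Selected 7 jobs.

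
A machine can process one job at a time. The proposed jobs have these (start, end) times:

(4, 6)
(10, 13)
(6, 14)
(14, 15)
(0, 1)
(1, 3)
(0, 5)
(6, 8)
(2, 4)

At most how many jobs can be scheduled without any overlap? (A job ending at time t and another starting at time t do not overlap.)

Order by finish time; keep every interval that doesn't clash with the previous kept one.
Sorted by end: (0,1)  (1,3)  (2,4)  (0,5)  (4,6)  (6,8)  (10,13)  (6,14)  (14,15)
take (0,1); take (1,3); skip (2,4); skip (0,5); take (4,6); take (6,8); take (10,13); take (14,15).
Selected 6 jobs.

6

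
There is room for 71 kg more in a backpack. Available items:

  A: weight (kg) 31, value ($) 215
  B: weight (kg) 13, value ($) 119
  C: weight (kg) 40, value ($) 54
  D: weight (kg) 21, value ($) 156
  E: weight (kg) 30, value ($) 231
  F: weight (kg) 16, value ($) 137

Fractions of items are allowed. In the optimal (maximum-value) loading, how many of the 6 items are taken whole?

3

Greedy by value/weight ratio, highest first.
Order: B (119/13=9.15) > F (137/16=8.56) > E (231/30=7.70) > D (156/21=7.43) > A (215/31=6.94) > C (54/40=1.35)
Fill: take B (13 @ 119) → take F (16 @ 137) → take E (30 @ 231) → take 12/21 of D → 89.14; 71/71 used.
3 item(s) taken whole; one partial (take 12/21 of D).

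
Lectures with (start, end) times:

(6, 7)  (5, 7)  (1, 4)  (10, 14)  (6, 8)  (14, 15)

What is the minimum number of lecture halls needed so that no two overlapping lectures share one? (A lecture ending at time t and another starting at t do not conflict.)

3

Events (time:±→running): 1:+→1 4:-→0 5:+→1 6:+→2 6:+→3 … peak 3.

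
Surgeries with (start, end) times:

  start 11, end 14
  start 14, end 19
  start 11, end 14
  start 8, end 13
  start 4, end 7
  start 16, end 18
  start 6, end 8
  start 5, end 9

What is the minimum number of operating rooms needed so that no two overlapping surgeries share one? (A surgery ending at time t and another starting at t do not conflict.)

The answer is the maximum number of intervals overlapping at any instant.
starts: [4, 5, 6, 8, 11, 11, 14, 16]
ends:   [7, 8, 9, 13, 14, 14, 18, 19]
s4→1 s5→2 s6→3  — peak 3.

3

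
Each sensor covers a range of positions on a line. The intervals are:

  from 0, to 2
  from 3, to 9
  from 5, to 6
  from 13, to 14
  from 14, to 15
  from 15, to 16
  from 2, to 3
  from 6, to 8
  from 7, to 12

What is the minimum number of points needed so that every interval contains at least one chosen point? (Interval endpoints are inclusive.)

5

Sort by right endpoint; whenever an interval is uncovered, place a point at its right end.
By right end: [0,2]  [2,3]  [5,6]  [6,8]  [3,9]  [7,12]  [13,14]  [14,15]  [15,16]
[0,2] uncovered → point at 2; [5,6] uncovered → point at 6; [7,12] uncovered → point at 12; [13,14] uncovered → point at 14; [15,16] uncovered → point at 16.
Points: 2, 6, 12, 14, 16 (5 total).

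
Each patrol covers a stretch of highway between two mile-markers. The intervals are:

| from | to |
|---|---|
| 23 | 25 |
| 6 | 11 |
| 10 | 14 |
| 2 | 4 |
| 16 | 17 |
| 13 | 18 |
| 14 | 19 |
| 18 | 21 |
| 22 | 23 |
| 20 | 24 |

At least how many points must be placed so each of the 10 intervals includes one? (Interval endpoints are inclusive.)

Process intervals by earliest right end; each time one isn't hit yet, stab at its right endpoint.
Sorted: [2,4] [6,11] [10,14] [16,17] [13,18] [14,19] [18,21] [22,23] [20,24] [23,25]
{[2,4]} hit by 4; {[6,11],[10,14]} hit by 11; {[16,17],[13,18],[14,19]} hit by 17; {[18,21]} hit by 21; {[22,23],[20,24],[23,25]} hit by 23.
Points: 4, 11, 17, 21, 23 (5 total).

5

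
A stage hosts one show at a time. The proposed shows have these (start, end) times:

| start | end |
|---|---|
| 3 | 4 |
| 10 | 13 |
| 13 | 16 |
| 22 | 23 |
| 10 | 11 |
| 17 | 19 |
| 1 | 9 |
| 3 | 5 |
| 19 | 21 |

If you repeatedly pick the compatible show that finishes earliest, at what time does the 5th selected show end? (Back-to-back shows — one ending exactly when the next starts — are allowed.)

21

Sort by end time and greedily take each interval whose start is ≥ the last chosen end.
Sorted by end: (3,4)  (3,5)  (1,9)  (10,11)  (10,13)  (13,16)  (17,19)  (19,21)  (22,23)
take (3,4); take (10,11); take (13,16); take (17,19); take (19,21); take (22,23).
Selected: (3,4) (10,11) (13,16) (17,19) (19,21) (22,23)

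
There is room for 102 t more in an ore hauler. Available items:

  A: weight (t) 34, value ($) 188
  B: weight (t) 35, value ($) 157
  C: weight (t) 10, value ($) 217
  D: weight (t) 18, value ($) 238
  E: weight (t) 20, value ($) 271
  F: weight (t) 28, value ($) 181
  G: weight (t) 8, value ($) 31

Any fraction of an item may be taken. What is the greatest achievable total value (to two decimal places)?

Order: C (217/10=21.70) > E (271/20=13.55) > D (238/18=13.22) > F (181/28=6.46) > A (188/34=5.53) > B (157/35=4.49) > G (31/8=3.88)
Fill: take C (10 @ 217) → take E (20 @ 271) → take D (18 @ 238) → take F (28 @ 181) → take 26/34 of A → 143.76; 102/102 used.
Total value = 1050.76

1050.76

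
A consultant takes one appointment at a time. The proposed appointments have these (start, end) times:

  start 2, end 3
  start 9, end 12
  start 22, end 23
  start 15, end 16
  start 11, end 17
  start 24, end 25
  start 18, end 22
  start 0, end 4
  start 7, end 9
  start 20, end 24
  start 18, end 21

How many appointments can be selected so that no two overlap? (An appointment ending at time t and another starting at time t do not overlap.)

7

Order by finish time; keep every interval that doesn't clash with the previous kept one.
By end time: (2,3), (0,4), (7,9), (9,12), (15,16), (11,17), (18,21), (18,22), (22,23), (20,24), (24,25).
Pick (2,3); next start ≥ 3 → (7,9); next start ≥ 9 → (9,12); next start ≥ 12 → (15,16); next start ≥ 16 → (18,21); next start ≥ 21 → (22,23); next start ≥ 23 → (24,25).
Selected 7 appointments.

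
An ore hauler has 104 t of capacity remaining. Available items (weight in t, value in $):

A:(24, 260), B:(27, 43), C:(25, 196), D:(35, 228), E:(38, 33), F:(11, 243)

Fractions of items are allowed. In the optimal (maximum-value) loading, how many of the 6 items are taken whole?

4

Greedy by value/weight ratio, highest first.
Ratios (sorted): F 22.09, A 10.83, C 7.84, D 6.51, B 1.59, E 0.87
take F (11 @ 243); take A (24 @ 260); take C (25 @ 196); take D (35 @ 228); take 9/27 of B → 14.33. Capacity used 104/104.
4 item(s) taken whole; one partial (take 9/27 of B).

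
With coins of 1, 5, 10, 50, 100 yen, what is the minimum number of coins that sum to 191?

Greedy: take as many of the largest coin as possible, then repeat with the remainder.
191 = 1×100 + 1×50 + 4×10 + 1×1
Total coins = 1 + 1 + 4 + 1 = 7

7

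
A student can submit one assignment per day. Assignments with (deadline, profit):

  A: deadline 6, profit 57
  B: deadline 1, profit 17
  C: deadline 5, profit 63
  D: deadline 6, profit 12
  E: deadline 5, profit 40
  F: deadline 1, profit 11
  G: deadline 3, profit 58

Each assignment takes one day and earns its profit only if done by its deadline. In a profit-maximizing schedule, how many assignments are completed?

Profit order: C=63 G=58 A=57 E=40 B=17 D=12 F=11
Assign: C→slot 5, G→slot 3, A→slot 6, E→slot 4, B→slot 1, D→slot 2, F skipped.
Slots: [1:B] [2:D] [3:G] [4:E] [5:C] [6:A]
6 of 7 scheduled.

6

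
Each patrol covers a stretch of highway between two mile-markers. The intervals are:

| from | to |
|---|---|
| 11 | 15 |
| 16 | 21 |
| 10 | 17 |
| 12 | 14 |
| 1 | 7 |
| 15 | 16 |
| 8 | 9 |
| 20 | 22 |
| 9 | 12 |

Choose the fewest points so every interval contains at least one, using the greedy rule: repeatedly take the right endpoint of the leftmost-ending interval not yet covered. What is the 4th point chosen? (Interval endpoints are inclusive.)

Process intervals by earliest right end; each time one isn't hit yet, stab at its right endpoint.
Sorted: [1,7] [8,9] [9,12] [12,14] [11,15] [15,16] [10,17] [16,21] [20,22]
{[1,7]} hit by 7; {[8,9],[9,12]} hit by 9; {[12,14],[11,15]} hit by 14; {[15,16],[10,17],[16,21]} hit by 16; {[20,22]} hit by 22.
Points: 7, 9, 14, 16, 22 (5 total).

16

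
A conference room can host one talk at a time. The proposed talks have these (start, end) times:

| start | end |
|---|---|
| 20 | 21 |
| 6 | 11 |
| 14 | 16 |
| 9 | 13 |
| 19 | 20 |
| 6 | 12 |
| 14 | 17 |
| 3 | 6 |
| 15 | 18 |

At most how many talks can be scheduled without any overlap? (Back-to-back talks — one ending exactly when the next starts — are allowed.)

By end time: (3,6), (6,11), (6,12), (9,13), (14,16), (14,17), (15,18), (19,20), (20,21).
Pick (3,6); next start ≥ 6 → (6,11); next start ≥ 11 → (14,16); next start ≥ 16 → (19,20); next start ≥ 20 → (20,21).
Selected 5 talks.

5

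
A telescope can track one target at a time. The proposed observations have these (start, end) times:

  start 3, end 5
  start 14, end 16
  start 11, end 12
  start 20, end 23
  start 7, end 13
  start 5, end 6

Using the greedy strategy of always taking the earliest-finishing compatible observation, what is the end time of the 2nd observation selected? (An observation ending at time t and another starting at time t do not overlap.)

6

Greedy by earliest finish: after sorting by end time, pick each interval compatible with the last pick.
Sorted by end: (3,5)  (5,6)  (11,12)  (7,13)  (14,16)  (20,23)
take (3,5); take (5,6); take (11,12); take (14,16); take (20,23).
Selected: (3,5) (5,6) (11,12) (14,16) (20,23)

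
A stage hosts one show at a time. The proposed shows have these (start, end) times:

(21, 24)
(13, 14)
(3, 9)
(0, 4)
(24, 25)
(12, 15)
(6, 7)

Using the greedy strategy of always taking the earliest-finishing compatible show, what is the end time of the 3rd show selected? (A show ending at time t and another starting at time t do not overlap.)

Order by finish time; keep every interval that doesn't clash with the previous kept one.
By end time: (0,4), (6,7), (3,9), (13,14), (12,15), (21,24), (24,25).
Pick (0,4); next start ≥ 4 → (6,7); next start ≥ 7 → (13,14); next start ≥ 14 → (21,24); next start ≥ 24 → (24,25).
Selected: (0,4) (6,7) (13,14) (21,24) (24,25)

14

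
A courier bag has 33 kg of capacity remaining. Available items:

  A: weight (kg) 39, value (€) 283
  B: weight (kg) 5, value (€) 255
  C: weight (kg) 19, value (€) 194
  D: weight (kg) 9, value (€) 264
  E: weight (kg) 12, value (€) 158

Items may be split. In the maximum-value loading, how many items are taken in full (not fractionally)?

Sort by value per unit weight and fill in that order.
Order: B (255/5=51.00) > D (264/9=29.33) > E (158/12=13.17) > C (194/19=10.21) > A (283/39=7.26)
Fill: take B (5 @ 255) → take D (9 @ 264) → take E (12 @ 158) → take 7/19 of C → 71.47; 33/33 used.
3 item(s) taken whole; one partial (take 7/19 of C).

3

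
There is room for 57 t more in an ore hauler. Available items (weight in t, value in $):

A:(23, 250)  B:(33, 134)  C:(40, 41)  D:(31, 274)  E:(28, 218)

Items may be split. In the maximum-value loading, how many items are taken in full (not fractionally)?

Sort by value per unit weight and fill in that order.
Order: A (250/23=10.87) > D (274/31=8.84) > E (218/28=7.79) > B (134/33=4.06) > C (41/40=1.02)
Fill: take A (23 @ 250) → take D (31 @ 274) → take 3/28 of E → 23.36; 57/57 used.
2 item(s) taken whole; one partial (take 3/28 of E).

2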